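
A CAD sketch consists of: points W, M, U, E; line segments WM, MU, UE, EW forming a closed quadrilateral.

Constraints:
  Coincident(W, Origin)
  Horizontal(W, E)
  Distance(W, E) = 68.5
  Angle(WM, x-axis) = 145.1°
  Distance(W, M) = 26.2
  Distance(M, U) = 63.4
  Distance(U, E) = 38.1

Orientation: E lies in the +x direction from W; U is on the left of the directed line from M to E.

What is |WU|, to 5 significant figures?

48.609

Checks: |MU| = 63.40 ✓; |UE| = 38.10 ✓.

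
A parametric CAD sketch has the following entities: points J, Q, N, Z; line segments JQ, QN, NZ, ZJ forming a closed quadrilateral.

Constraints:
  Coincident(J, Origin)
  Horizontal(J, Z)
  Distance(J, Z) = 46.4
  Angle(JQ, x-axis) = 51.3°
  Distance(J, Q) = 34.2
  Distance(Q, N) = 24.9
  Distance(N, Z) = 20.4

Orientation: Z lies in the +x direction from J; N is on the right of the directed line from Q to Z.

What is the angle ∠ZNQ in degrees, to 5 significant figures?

107.30°

Checks: |QN| = 24.90 ✓; |NZ| = 20.40 ✓.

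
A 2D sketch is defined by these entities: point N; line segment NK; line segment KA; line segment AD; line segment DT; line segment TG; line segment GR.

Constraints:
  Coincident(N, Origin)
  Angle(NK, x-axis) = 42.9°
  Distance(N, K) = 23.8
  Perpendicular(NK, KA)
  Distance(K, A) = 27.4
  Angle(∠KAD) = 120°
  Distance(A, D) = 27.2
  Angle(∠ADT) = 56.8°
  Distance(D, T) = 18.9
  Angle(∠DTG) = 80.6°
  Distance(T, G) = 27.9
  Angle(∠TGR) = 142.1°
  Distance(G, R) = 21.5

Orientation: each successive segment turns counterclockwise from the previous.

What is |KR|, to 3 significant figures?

48.4

N is at the origin; NK runs at 42.9° with length 23.8, so K = (17.4, 16.2). The perpendicularity gives KA at right angles to NK, so KA runs at 133°; with |KA| = 27.4, A = (-1.22, 36.3). ∠KAD = 120.0° gives AD at -167° from the x-axis; with |AD| = 27.2, D = (-27.7, 30.2). ∠ADT = 56.8° gives DT at -43.9° from the x-axis; with |DT| = 18.9, T = (-14.1, 17.1). ∠DTG = 80.6° gives TG at 55.5° from the x-axis; with |TG| = 27.9, G = (1.69, 40.1). ∠TGR = 142.1° gives GR at 93.4° from the x-axis; with |GR| = 21.5, R = (0.415, 61.6). Then |KR| = |R − K| = 48.4.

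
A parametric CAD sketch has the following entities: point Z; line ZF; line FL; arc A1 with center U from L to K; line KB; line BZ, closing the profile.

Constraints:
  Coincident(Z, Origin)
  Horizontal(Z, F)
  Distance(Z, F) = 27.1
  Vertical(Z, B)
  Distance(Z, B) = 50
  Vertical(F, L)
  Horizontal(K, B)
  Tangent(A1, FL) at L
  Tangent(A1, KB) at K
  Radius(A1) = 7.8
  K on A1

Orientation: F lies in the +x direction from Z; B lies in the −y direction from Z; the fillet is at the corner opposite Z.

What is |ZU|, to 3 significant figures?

46.4

Z is at the origin; ZF is horizontal with |ZF| = 27.1 and F on the +x side, so F = (27.1, 0.00). Z and B share the same x with |ZB| = 50.0 and B on the −y side, so B = (0.00, -50.0). The virtual corner opposite Z is at (27.1, -50.0). Tangency of A1 to FL means the radius UL is perpendicular to FL and tangency of A1 to KB means the radius UK is perpendicular to KB, with radius 7.8, so the center U sits 7.8 in from both sides at U = (19.3, -42.2). Then |ZU| = |U − Z| = 46.4.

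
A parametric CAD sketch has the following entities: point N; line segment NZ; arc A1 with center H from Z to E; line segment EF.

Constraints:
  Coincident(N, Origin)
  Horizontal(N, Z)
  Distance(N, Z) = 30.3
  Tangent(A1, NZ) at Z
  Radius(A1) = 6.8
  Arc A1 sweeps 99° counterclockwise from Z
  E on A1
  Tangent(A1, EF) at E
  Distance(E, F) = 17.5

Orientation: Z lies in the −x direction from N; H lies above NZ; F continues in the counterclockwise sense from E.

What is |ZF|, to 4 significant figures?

25.46

N is at the origin; NZ is horizontal with |NZ| = 30.3 and Z on the −x side, so Z = (-30.30, 0.000). A1 meets NZ tangentially, so HZ is at right angles to NZ, so H = Z + (0, 6.8) = (-30.30, 6.800). On A1, Z sits at bearing -90° from H; a 99° counterclockwise sweep puts E at bearing 9°, so E = H + 6.8·(cos 9°, sin 9°) = (-23.58, 7.864). The tangent condition forces HE to be normal to EF, so EF runs along (−sin 9°, cos 9°); with |EF| = 17.5, F = (-26.32, 25.15). Then |ZF| = |F − Z| = 25.46.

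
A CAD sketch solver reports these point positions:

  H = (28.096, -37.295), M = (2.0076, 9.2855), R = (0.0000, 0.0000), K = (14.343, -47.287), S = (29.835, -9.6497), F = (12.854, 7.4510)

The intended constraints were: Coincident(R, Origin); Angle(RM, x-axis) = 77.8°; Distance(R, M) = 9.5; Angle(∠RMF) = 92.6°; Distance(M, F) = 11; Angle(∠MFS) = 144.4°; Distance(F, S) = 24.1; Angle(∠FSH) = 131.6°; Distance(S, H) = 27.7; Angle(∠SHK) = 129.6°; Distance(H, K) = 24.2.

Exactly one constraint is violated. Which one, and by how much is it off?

Distance(H, K) = 24.2 — off by 7.20.

R = (0.00, 0.00) ✓; RM at 77.80° ✓; |RM| = 9.500 ✓; ∠RMF = 92.60° ✓; |MF| = 11.00 ✓; ∠MFS = 144.4° ✓; |FS| = 24.10 ✓; ∠FSH = 131.6° ✓; |SH| = 27.70 ✓; ∠SHK = 129.6° ✓; |HK| = 17.00 ✗.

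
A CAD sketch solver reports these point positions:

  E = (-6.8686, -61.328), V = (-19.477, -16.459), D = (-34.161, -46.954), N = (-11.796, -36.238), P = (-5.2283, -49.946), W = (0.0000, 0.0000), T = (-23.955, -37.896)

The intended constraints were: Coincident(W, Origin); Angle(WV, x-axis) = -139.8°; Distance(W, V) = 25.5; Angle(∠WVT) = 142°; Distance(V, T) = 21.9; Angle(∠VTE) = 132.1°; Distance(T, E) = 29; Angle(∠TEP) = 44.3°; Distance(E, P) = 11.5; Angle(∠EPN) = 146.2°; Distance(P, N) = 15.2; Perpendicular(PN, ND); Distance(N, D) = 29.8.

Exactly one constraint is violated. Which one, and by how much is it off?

Distance(N, D) = 29.8 — off by 5.00.

W = (0.00, 0.00) ✓; WV at -139.8° ✓; |WV| = 25.50 ✓; ∠WVT = 142.0° ✓; |VT| = 21.90 ✓; ∠VTE = 132.1° ✓; |TE| = 29.00 ✓; ∠TEP = 44.30° ✓; |EP| = 11.50 ✓; ∠EPN = 146.2° ✓; |PN| = 15.20 ✓; ∠(PN, ND) = 90.00° ✓; |ND| = 24.80 ✗.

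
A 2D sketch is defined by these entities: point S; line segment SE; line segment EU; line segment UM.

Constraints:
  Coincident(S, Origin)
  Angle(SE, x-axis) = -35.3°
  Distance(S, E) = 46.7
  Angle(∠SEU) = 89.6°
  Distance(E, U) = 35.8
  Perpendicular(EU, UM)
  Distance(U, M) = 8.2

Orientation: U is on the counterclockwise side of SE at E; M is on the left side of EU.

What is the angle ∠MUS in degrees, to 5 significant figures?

37.221°

S is at the origin; SE runs at -35.3° with length 46.7, so E = 46.7·(cos -35.3°, sin -35.3°) = (38.114, -26.986). ∠SEU = 89.6°, so EU runs at -35.3° + (180° − 89.6°) = 55.100° from the x-axis; with |EU| = 35.8, U = E + 35.8·(cos 55.100°, sin 55.100°) = (58.596, 2.3755). EU ⟂ UM; with |UM| = 8.2 on the left of EU, M = U + 8.2·(-0.82015, 0.57215) = (51.871, 7.0671). Then cos ∠MUS = UM·US / (|UM||US|), giving 37.221°.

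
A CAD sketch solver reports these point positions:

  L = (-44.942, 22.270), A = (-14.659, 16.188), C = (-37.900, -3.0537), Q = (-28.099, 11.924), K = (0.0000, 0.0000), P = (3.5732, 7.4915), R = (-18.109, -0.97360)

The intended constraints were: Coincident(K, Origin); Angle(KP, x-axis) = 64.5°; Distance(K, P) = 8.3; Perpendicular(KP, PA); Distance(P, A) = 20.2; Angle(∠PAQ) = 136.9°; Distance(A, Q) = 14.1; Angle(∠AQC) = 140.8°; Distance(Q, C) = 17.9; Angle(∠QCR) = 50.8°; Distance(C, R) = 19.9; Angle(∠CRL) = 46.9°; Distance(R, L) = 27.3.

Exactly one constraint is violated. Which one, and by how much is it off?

Distance(R, L) = 27.3 — off by 8.20.

K = (0.00, 0.00) ✓; KP at 64.50° ✓; |KP| = 8.300 ✓; ∠(KP, PA) = 90.00° ✓; |PA| = 20.20 ✓; ∠PAQ = 136.9° ✓; |AQ| = 14.10 ✓; ∠AQC = 140.8° ✓; |QC| = 17.90 ✓; ∠QCR = 50.80° ✓; |CR| = 19.90 ✓; ∠CRL = 46.90° ✓; |RL| = 35.50 ✗.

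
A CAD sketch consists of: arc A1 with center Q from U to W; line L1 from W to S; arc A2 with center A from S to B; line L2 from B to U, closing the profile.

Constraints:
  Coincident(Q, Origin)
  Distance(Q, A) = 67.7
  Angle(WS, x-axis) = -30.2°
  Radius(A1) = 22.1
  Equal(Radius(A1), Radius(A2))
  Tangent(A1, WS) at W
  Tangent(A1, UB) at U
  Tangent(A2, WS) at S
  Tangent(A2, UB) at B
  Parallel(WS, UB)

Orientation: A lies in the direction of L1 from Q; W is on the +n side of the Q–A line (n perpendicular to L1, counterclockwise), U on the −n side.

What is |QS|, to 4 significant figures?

71.22

The slot axis is L1's direction at -30.2°, so u = (cos -30.2°, sin -30.2°) = (0.8643, -0.5030) and n = (−sin -30.2°, cos -30.2°) = (0.5030, 0.8643). Q is at the origin and A lies 67.7 along u from Q, so A = 67.7·u = (58.51, -34.05). Tangency of A1 to both parallel lines with radius 22.1 puts W and U at Q ± 22.1·n: W = (11.12, 19.10), U = (-11.12, -19.10). Equal radii place S and B the same way about A: S = A + 22.1·n = (69.63, -14.95), B = A − 22.1·n = (47.39, -53.15). Then |QS| = |S − Q| = 71.22.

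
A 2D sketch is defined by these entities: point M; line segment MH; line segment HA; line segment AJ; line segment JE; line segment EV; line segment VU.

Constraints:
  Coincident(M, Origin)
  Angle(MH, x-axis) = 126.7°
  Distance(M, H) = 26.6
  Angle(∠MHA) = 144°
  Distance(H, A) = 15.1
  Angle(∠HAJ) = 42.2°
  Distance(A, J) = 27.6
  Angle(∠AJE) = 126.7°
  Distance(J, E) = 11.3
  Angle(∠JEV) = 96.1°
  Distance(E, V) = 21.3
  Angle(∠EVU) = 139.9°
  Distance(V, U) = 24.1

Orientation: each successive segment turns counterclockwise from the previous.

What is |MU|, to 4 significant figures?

44.53

M is at the origin; MH runs at 126.7° with length 26.6, so H = (-15.90, 21.33). ∠MHA = 144.0° gives HA at 162.7° from the x-axis; with |HA| = 15.1, A = (-30.31, 25.82). ∠HAJ = 42.2° gives AJ at -59.50° from the x-axis; with |AJ| = 27.6, J = (-16.31, 2.037). ∠AJE = 126.7° gives JE at -6.200° from the x-axis; with |JE| = 11.3, E = (-5.072, 0.8162). ∠JEV = 96.1° gives EV at 77.70° from the x-axis; with |EV| = 21.3, V = (-0.5342, 21.63). ∠EVU = 139.9° gives VU at 117.8° from the x-axis; with |VU| = 24.1, U = (-11.77, 42.95). Then |MU| = |U − M| = 44.53.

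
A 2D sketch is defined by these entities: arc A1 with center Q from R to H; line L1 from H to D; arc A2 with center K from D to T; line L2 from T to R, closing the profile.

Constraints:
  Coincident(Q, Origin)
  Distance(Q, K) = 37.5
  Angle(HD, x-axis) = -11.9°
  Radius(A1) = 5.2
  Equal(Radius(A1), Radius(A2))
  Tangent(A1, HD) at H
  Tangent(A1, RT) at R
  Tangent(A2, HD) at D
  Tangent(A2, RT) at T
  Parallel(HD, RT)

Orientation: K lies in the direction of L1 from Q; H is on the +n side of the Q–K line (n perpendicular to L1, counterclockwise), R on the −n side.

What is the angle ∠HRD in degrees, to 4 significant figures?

74.50°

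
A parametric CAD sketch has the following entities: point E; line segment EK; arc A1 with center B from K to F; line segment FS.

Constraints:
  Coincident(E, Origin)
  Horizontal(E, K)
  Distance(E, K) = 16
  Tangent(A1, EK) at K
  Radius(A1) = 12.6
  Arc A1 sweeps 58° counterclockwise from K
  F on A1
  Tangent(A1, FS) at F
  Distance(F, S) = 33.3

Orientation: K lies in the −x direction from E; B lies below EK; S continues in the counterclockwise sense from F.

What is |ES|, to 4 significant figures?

55.97

On A1, K sits at bearing 90° from B; a 58° counterclockwise sweep puts F at bearing 148°, so F = B + 12.6·(cos 148°, sin 148°) = (-26.69, -5.923). The tangent condition forces BF to be normal to FS, so FS runs along (−sin 148°, cos 148°); with |FS| = 33.3, S = (-44.33, -34.16). Then |ES| = |S − E| = 55.97.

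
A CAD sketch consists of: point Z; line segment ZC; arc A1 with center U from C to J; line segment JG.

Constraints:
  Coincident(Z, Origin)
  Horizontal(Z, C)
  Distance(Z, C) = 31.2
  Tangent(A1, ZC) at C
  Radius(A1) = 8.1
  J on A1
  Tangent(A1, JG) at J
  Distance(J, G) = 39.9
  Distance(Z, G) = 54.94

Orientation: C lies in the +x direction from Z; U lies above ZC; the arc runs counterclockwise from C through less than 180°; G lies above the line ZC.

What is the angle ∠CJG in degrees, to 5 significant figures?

125.51°

Checks: |UJ| = 8.100 ✓; ∠(UJ, JG) = 90.00° ✓; |JG| = 39.90 ✓; |ZG| = 54.94 ✓.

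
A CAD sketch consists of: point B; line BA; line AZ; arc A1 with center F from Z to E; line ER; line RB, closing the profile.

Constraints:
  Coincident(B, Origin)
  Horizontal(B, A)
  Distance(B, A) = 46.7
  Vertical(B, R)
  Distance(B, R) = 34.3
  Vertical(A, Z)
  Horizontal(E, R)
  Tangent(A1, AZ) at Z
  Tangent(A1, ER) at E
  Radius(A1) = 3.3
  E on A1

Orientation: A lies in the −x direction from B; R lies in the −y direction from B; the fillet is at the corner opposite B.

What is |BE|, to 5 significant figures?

55.318

B is at the origin; BA is horizontal with |BA| = 46.7 and A on the −x side, so A = (-46.700, 0.0000). B and R share the same x with |BR| = 34.3 and R on the −y side, so R = (0.0000, -34.300). The virtual corner opposite B is at (-46.700, -34.300). A1 meets AZ tangentially, so FZ is at right angles to AZ and since A1 is tangent to ER there, FE ⟂ ER, with radius 3.3, so the center F sits 3.3 in from both sides at F = (-43.400, -31.000). That places the tangent points at Z = (-46.700, -31.000) on AZ and E = (-43.400, -34.300) on ER. Then |BE| = |E − B| = 55.318.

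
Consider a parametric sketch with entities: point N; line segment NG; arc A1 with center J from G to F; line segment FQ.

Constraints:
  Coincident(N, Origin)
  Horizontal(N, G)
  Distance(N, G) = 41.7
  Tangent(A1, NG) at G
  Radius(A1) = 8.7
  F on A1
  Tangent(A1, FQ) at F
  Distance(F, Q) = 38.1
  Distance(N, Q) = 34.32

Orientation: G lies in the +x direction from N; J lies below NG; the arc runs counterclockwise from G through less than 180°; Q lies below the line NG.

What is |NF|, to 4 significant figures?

35.13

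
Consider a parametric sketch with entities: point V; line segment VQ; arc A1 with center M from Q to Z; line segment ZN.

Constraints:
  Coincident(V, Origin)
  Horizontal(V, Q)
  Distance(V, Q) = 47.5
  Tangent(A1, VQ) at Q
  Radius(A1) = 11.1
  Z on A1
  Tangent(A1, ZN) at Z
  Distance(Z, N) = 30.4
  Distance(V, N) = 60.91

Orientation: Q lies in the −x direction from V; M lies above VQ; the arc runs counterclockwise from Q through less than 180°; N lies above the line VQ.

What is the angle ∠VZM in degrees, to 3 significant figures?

148°

V is at the origin; VQ is horizontal with |VQ| = 47.5 and Q on the −x side, so Q = (-47.5, 0.00). Since A1 is tangent to VQ there, MQ ⟂ VQ, so M = Q + (0, 11.1) = (-47.5, 11.1). Since MZ ⟂ ZN (tangency), |MN| = √(11.1² + 30.4²) = 32.4 regardless of where Z sits on A1. So N lies on both circle(V, 60.91) and circle(M, 32.4); the above-VQ intersection is N = (-43.0, 43.1). Z is the foot of the tangent from N: Z = (-36.6, 13.4).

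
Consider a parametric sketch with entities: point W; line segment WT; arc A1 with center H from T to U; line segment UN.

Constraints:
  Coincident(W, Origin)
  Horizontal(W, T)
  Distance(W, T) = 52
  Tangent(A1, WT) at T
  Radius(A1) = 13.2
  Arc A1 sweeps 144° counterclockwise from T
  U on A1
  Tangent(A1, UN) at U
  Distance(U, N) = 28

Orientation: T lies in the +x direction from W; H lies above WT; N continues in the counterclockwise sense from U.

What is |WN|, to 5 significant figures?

54.808

W is at the origin; WT is horizontal with |WT| = 52.0 and T on the +x side, so T = (52.000, 0.0000). Since A1 is tangent to WT there, HT ⟂ WT, so H = T + (0, 13.2) = (52.000, 13.200). On A1, T sits at bearing -90° from H; a 144° counterclockwise sweep puts U at bearing 54°, so U = H + 13.2·(cos 54°, sin 54°) = (59.759, 23.879). Tangency of A1 to UN means the radius HU is perpendicular to UN, so UN runs along (−sin 54°, cos 54°); with |UN| = 28.0, N = (37.106, 40.337). Then |WN| = |N − W| = 54.808.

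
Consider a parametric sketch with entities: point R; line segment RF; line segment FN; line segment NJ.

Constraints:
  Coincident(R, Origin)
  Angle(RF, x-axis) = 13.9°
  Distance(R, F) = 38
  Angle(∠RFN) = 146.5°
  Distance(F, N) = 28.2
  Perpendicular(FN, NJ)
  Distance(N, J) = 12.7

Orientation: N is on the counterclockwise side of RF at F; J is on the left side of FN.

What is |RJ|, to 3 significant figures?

60.5

R is at the origin; RF runs at 13.9° with length 38.0, so F = 38.0·(cos 13.9°, sin 13.9°) = (36.9, 9.13). ∠RFN = 146.5°, so FN runs at 13.9° + (180° − 146.5°) = 47.4° from the x-axis; with |FN| = 28.2, N = F + 28.2·(cos 47.4°, sin 47.4°) = (56.0, 29.9). FN ⟂ NJ; with |NJ| = 12.7 on the left of FN, J = N + 12.7·(-0.736, 0.677) = (46.6, 38.5). Then |RJ| = |J − R| = 60.5.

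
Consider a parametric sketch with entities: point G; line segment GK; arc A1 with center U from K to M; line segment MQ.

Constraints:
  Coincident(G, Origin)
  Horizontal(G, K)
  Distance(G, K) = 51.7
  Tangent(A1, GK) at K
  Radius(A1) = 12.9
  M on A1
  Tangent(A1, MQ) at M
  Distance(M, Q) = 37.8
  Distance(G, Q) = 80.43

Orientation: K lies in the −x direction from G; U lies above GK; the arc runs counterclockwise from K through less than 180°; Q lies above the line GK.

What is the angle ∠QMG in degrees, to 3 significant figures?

149°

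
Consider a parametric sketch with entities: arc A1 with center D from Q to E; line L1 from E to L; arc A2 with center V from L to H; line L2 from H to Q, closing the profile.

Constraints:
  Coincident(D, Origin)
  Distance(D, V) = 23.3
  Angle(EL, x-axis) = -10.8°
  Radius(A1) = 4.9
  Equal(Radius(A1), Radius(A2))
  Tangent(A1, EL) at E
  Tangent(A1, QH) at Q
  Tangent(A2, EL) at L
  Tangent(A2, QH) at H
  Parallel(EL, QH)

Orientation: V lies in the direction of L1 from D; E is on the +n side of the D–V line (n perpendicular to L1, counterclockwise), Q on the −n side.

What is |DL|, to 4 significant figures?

23.81

The slot axis is L1's direction at -10.8°, so u = (cos -10.8°, sin -10.8°) = (0.9823, -0.1874) and n = (−sin -10.8°, cos -10.8°) = (0.1874, 0.9823). D is at the origin and V lies 23.3 along u from D, so V = 23.3·u = (22.89, -4.366). Tangency of A1 to both parallel lines with radius 4.9 puts E and Q at D ± 4.9·n: E = (0.9182, 4.813), Q = (-0.9182, -4.813). Equal radii place L and H the same way about V: L = V + 4.9·n = (23.81, 0.4472), H = V − 4.9·n = (21.97, -9.179). Then |DL| = |L − D| = 23.81.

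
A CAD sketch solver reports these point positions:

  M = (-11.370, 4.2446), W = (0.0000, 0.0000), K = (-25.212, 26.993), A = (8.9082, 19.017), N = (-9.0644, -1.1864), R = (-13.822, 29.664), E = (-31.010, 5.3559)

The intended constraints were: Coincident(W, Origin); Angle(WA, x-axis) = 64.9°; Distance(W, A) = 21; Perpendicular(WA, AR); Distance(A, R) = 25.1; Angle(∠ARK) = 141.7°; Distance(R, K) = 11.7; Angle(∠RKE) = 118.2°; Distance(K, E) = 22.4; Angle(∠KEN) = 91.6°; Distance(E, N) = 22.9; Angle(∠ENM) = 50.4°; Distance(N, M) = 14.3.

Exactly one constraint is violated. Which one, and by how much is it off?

Distance(N, M) = 14.3 — off by 8.40.

W = (0.00, 0.00) ✓; WA at 64.90° ✓; |WA| = 21.00 ✓; ∠(WA, AR) = 90.00° ✓; |AR| = 25.10 ✓; ∠ARK = 141.7° ✓; |RK| = 11.70 ✓; ∠RKE = 118.2° ✓; |KE| = 22.40 ✓; ∠KEN = 91.60° ✓; |EN| = 22.90 ✓; ∠ENM = 50.40° ✓; |NM| = 5.900 ✗.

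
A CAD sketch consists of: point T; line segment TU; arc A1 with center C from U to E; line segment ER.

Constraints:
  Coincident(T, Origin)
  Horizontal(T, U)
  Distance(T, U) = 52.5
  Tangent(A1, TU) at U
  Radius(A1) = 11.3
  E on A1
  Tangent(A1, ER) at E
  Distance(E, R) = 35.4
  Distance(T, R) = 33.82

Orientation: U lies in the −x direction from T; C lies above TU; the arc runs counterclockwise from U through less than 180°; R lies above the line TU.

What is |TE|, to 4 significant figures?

44.75

Checks: |CU| = 11.30 ✓; |CE| = 11.30 ✓; ∠(CE, ER) = 90.00° ✓; |ER| = 35.40 ✓; |TR| = 33.82 ✓.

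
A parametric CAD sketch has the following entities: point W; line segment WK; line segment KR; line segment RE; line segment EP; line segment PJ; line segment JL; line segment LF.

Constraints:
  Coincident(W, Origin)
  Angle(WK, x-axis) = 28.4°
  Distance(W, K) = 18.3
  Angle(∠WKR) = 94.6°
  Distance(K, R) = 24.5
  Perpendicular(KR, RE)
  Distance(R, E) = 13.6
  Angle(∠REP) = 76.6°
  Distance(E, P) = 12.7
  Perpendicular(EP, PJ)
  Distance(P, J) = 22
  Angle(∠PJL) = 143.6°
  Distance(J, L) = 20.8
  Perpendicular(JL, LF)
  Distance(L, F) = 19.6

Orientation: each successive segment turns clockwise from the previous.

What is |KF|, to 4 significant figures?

46.70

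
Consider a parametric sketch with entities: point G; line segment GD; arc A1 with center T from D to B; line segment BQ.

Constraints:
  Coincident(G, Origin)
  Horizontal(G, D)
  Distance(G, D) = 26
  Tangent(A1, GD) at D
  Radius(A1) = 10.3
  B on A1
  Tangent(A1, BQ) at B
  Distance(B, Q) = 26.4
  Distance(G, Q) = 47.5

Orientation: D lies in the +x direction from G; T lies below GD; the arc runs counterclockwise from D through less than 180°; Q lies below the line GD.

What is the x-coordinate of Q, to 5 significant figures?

27.700

Checks: |TB| = 10.30 ✓; ∠(TB, BQ) = 90.00° ✓; |BQ| = 26.40 ✓; |GQ| = 47.50 ✓.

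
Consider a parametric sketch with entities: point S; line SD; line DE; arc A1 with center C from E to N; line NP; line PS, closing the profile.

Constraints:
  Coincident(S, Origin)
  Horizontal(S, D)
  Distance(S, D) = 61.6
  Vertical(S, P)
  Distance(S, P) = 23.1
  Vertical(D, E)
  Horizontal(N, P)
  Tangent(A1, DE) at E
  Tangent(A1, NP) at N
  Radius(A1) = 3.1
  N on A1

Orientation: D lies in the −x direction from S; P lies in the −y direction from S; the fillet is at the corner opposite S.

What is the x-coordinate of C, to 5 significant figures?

-58.500

S is at the origin; SD is horizontal with |SD| = 61.6 and D on the −x side, so D = (-61.600, 0.0000). S and P share the same x with |SP| = 23.1 and P on the −y side, so P = (0.0000, -23.100). The virtual corner opposite S is at (-61.600, -23.100). A1 meets DE tangentially, so CE is at right angles to DE and tangency of A1 to NP means the radius CN is perpendicular to NP, with radius 3.1, so the center C sits 3.1 in from both sides at C = (-58.500, -20.000). So C.x = -58.500.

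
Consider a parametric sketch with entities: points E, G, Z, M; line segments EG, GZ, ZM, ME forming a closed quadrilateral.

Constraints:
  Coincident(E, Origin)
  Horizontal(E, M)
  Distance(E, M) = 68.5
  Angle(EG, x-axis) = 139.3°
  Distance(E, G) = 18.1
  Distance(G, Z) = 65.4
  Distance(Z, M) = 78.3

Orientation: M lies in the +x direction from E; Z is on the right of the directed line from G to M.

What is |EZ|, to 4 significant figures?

50.50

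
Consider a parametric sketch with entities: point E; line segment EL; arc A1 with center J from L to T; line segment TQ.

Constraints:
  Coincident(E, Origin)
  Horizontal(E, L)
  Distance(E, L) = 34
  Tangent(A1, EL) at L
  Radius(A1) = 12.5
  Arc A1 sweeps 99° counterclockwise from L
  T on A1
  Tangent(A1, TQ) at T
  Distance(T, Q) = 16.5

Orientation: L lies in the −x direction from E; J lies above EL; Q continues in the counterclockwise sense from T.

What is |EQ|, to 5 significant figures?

39.154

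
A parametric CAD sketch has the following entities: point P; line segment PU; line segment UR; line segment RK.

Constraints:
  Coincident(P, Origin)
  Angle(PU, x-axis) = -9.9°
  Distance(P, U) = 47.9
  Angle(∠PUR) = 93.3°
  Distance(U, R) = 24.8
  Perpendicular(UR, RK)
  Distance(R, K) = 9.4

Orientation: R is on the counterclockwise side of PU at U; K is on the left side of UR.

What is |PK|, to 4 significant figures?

47.28

P is at the origin; PU runs at -9.9° with length 47.9, so U = 47.9·(cos -9.9°, sin -9.9°) = (47.19, -8.235). ∠PUR = 93.3°, so UR runs at -9.9° + (180° − 93.3°) = 76.80° from the x-axis; with |UR| = 24.8, R = U + 24.8·(cos 76.80°, sin 76.80°) = (52.85, 15.91). UR is perpendicular to RK; with |RK| = 9.4 on the left of UR, K = R + 9.4·(-0.9736, 0.2284) = (43.70, 18.06). Then |PK| = |K − P| = 47.28.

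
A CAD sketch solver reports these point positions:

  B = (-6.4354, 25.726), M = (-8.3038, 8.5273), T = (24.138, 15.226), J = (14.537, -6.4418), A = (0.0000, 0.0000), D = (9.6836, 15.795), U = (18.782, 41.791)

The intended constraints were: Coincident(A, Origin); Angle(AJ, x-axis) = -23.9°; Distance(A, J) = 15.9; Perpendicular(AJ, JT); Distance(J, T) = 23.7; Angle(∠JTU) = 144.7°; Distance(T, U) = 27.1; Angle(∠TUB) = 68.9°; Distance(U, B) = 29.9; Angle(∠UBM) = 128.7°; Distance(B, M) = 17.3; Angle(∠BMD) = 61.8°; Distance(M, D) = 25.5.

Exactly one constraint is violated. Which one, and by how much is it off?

Distance(M, D) = 25.5 — off by 6.10.

A = (0.00, 0.00) ✓; AJ at -23.90° ✓; |AJ| = 15.90 ✓; ∠(AJ, JT) = 90.00° ✓; |JT| = 23.70 ✓; ∠JTU = 144.7° ✓; |TU| = 27.10 ✓; ∠TUB = 68.90° ✓; |UB| = 29.90 ✓; ∠UBM = 128.7° ✓; |BM| = 17.30 ✓; ∠BMD = 61.80° ✓; |MD| = 19.40 ✗.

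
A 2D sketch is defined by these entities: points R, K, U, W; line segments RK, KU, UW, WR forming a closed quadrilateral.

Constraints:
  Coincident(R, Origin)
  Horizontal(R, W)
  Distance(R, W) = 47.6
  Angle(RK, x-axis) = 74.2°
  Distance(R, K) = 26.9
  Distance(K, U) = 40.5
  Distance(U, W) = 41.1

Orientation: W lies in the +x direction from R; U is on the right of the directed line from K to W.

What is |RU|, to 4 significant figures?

17.22

R is at the origin; RW is horizontal with |RW| = 47.6 and W in +x, so W = (47.6, 0). RK runs at 74.2° with |RK| = 26.9, so K = (7.324, 25.88). U is determined by |KU| = 40.5 and |UW| = 41.1 together: it lies at the intersection of circle(K, 40.5) and circle(W, 41.1). With |KW| = 47.88, the foot of the radical line on KW is 23.43 from K and the perpendicular offset is √(40.5² − 23.43²) = 33.04. Taking the right-of-KW solution: U = (9.171, -14.57).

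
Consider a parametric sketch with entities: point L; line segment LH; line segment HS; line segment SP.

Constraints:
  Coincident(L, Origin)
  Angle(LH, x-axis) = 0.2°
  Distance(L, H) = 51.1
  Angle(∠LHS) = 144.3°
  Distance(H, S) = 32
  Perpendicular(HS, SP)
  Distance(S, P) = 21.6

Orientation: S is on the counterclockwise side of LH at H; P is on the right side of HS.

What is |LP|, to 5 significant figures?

89.698

L is at the origin; LH runs at 0.2° with length 51.1, so H = 51.1·(cos 0.2°, sin 0.2°) = (51.100, 0.17837). ∠LHS = 144.3°, so HS runs at 0.2° + (180° − 144.3°) = 35.900° from the x-axis; with |HS| = 32.0, S = H + 32.0·(cos 35.900°, sin 35.900°) = (77.021, 18.942). HS is perpendicular to SP; with |SP| = 21.6 on the right of HS, P = S + 21.6·(0.58637, -0.81004) = (89.687, 1.4454). Then |LP| = |P − L| = 89.698.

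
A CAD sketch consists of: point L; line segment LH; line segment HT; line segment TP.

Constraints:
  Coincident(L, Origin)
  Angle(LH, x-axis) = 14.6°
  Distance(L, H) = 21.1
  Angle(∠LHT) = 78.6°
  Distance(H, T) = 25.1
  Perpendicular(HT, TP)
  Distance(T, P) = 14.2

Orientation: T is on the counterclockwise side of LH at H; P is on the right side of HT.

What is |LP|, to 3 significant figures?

40.7

L is at the origin; LH runs at 14.6° with length 21.1, so H = 21.1·(cos 14.6°, sin 14.6°) = (20.4, 5.32). ∠LHT = 78.6°, so HT runs at 14.6° + (180° − 78.6°) = 116° from the x-axis; with |HT| = 25.1, T = H + 25.1·(cos 116°, sin 116°) = (9.42, 27.9). HT is perpendicular to TP; with |TP| = 14.2 on the right of HT, P = T + 14.2·(0.899, 0.438) = (22.2, 34.1). Then |LP| = |P − L| = 40.7.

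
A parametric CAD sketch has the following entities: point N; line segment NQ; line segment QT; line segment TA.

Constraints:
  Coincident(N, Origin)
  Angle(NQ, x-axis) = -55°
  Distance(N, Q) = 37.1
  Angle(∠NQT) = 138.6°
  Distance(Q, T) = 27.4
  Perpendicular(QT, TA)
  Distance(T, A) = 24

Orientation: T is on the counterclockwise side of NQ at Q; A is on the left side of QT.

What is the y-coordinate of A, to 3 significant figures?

-13.5

N is at the origin; NQ runs at -55.0° with length 37.1, so Q = 37.1·(cos -55.0°, sin -55.0°) = (21.3, -30.4). ∠NQT = 138.6°, so QT runs at -55.0° + (180° − 138.6°) = -13.6° from the x-axis; with |QT| = 27.4, T = Q + 27.4·(cos -13.6°, sin -13.6°) = (47.9, -36.8). QT is perpendicular to TA; with |TA| = 24.0 on the left of QT, A = T + 24.0·(0.235, 0.972) = (53.6, -13.5). So A.y = -13.5.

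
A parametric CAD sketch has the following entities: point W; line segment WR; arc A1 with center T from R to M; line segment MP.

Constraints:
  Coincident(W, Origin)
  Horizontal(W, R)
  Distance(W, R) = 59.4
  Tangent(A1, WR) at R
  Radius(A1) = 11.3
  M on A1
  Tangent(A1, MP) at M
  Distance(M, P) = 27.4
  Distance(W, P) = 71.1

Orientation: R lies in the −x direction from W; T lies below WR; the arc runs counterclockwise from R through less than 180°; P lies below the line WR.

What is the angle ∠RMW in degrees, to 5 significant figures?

44.443°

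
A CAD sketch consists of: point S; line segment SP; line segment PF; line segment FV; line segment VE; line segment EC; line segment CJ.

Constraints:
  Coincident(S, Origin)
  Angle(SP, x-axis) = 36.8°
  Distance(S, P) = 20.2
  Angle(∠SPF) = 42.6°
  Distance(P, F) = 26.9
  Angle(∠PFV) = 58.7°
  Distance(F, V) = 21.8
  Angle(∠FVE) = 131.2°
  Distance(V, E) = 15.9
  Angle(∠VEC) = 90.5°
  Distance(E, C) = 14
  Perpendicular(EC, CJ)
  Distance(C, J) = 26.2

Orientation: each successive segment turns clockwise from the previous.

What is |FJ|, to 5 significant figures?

4.7141

S is at the origin; SP runs at 36.8° with length 20.2, so P = (16.175, 12.100). ∠SPF = 42.6° gives PF at -100.60° from the x-axis; with |PF| = 26.9, F = (11.226, -14.341). ∠PFV = 58.7° gives FV at 138.10° from the x-axis; with |FV| = 21.8, V = (-4.9995, 0.21807). ∠FVE = 131.2° gives VE at 89.300° from the x-axis; with |VE| = 15.9, E = (-4.8053, 16.117). ∠VEC = 90.5° gives EC at -0.20000° from the x-axis; with |EC| = 14.0, C = (9.1947, 16.068). The perpendicularity gives CJ at right angles to EC, so CJ runs at -90.200°; with |CJ| = 26.2, J = (9.1032, -10.132). Then |FJ| = |J − F| = 4.7141.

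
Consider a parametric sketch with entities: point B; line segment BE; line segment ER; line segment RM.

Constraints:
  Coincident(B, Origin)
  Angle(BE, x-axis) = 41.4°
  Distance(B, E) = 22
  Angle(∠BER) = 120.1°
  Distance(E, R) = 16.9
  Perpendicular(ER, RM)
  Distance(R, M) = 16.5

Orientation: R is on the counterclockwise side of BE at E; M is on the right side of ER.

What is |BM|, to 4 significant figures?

45.20

B is at the origin; BE runs at 41.4° with length 22.0, so E = 22.0·(cos 41.4°, sin 41.4°) = (16.50, 14.55). ∠BER = 120.1°, so ER runs at 41.4° + (180° − 120.1°) = 101.3° from the x-axis; with |ER| = 16.9, R = E + 16.9·(cos 101.3°, sin 101.3°) = (13.19, 31.12). ER is perpendicular to RM; with |RM| = 16.5 on the right of ER, M = R + 16.5·(0.9806, 0.1959) = (29.37, 34.35). Then |BM| = |M − B| = 45.20.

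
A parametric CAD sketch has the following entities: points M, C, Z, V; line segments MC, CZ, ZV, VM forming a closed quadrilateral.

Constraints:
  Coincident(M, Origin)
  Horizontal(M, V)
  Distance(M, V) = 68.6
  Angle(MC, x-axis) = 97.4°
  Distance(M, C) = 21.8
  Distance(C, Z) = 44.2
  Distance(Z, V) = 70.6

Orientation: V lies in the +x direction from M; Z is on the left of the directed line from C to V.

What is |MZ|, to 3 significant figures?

61.2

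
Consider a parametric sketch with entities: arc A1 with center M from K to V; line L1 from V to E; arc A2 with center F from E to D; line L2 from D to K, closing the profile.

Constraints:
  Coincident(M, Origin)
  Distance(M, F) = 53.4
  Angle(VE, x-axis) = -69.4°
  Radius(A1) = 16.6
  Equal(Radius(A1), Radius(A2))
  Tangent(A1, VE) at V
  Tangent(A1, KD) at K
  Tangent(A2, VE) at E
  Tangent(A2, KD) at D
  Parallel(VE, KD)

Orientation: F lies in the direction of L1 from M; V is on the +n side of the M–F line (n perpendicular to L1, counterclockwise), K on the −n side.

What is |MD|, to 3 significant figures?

55.9

The slot axis is L1's direction at -69.4°, so u = (cos -69.4°, sin -69.4°) = (0.352, -0.936) and n = (−sin -69.4°, cos -69.4°) = (0.936, 0.352). M is at the origin and F lies 53.4 along u from M, so F = 53.4·u = (18.8, -50.0). Tangency of A1 to both parallel lines with radius 16.6 puts V and K at M ± 16.6·n: V = (15.5, 5.84), K = (-15.5, -5.84). Equal radii place E and D the same way about F: E = F + 16.6·n = (34.3, -44.1), D = F − 16.6·n = (3.25, -55.8). Then |MD| = |D − M| = 55.9.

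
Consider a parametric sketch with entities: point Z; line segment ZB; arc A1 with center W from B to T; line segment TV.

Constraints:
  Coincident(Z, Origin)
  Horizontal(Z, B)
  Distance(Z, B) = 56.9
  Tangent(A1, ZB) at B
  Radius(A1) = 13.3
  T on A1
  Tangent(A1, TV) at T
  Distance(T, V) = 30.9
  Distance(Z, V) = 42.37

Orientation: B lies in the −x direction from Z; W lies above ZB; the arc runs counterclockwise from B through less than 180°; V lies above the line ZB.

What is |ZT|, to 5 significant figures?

46.276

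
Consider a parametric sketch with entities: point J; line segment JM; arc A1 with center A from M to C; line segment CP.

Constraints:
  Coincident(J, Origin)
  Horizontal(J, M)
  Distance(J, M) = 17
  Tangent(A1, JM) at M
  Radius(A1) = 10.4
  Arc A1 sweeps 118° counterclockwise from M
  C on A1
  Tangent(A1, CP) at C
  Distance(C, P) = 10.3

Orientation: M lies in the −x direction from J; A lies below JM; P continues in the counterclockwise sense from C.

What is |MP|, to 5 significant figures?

24.761

J is at the origin; J and M share the same y with |JM| = 17.0 and M on the −x side, so M = (-17.000, 0.0000). A1 meets JM tangentially, so AM is at right angles to JM, so A = M + (0, -10.4) = (-17.000, -10.400). On A1, M sits at bearing 90° from A; a 118° counterclockwise sweep puts C at bearing 208°, so C = A + 10.4·(cos 208°, sin 208°) = (-26.183, -15.283). Since A1 is tangent to CP there, AC ⟂ CP, so CP runs along (−sin 208°, cos 208°); with |CP| = 10.3, P = (-21.347, -24.377). Then |MP| = |P − M| = 24.761.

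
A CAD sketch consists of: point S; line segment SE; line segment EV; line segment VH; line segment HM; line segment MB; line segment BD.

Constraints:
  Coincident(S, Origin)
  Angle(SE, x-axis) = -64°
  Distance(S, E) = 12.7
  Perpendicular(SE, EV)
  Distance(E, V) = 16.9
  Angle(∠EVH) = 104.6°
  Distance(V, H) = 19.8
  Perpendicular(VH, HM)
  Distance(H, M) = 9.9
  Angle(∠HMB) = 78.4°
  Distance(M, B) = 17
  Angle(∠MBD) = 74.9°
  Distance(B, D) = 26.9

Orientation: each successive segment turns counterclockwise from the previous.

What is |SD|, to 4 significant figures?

37.80

S is at the origin; SE runs at -64.0° with length 12.7, so E = (5.567, -11.41). The perpendicularity gives EV at right angles to SE, so EV runs at 26.00°; with |EV| = 16.9, V = (20.76, -4.006). ∠EVH = 104.6° gives VH at 101.4° from the x-axis; with |VH| = 19.8, H = (16.84, 15.40). VH ⟂ HM, so HM runs at -168.6°; with |HM| = 9.9, M = (7.139, 13.45). ∠HMB = 78.4° gives MB at -67.00° from the x-axis; with |MB| = 17.0, B = (13.78, -2.202). ∠MBD = 74.9° gives BD at 38.10° from the x-axis; with |BD| = 26.9, D = (34.95, 14.40). Then |SD| = |D − S| = 37.80.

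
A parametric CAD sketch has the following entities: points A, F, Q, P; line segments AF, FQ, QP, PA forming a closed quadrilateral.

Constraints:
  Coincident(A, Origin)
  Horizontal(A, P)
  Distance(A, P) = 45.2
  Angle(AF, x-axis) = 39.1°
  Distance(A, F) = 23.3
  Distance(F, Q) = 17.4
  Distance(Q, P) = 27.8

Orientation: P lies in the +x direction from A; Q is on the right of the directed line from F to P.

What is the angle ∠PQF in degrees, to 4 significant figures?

82.62°

Checks: |FQ| = 17.40 ✓; |QP| = 27.80 ✓.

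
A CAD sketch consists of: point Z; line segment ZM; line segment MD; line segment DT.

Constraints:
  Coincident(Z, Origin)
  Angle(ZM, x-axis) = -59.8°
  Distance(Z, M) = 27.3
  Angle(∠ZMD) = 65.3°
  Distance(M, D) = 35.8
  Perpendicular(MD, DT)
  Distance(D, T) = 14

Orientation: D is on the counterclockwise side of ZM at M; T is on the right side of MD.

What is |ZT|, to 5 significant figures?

45.832

∠ZMD = 65.3°, so MD runs at -59.8° + (180° − 65.3°) = 54.900° from the x-axis; with |MD| = 35.8, D = M + 35.8·(cos 54.900°, sin 54.900°) = (34.318, 5.6951). MD ⟂ DT; with |DT| = 14.0 on the right of MD, T = D + 14.0·(0.81815, -0.57501) = (45.772, -2.3550). Then |ZT| = |T − Z| = 45.832.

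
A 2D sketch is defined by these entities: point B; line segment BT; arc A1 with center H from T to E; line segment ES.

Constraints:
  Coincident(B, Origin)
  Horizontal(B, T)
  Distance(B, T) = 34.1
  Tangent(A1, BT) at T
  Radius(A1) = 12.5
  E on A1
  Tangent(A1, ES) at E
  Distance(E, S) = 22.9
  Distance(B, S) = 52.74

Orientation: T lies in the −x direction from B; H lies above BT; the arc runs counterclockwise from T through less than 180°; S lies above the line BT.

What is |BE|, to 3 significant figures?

30.5

B is at the origin; B and T share the same y with |BT| = 34.1 and T on the −x side, so T = (-34.1, 0.00). The tangent condition forces HT to be normal to BT, so H = T + (0, 12.5) = (-34.1, 12.5). Since HE ⟂ ES (tangency), |HS| = √(12.5² + 22.9²) = 26.1 regardless of where E sits on A1. So S lies on both circle(B, 52.74) and circle(H, 26.1); the above-BT intersection is S = (-36.0, 38.5). E is the foot of the tangent from S: E = (-23.6, 19.3).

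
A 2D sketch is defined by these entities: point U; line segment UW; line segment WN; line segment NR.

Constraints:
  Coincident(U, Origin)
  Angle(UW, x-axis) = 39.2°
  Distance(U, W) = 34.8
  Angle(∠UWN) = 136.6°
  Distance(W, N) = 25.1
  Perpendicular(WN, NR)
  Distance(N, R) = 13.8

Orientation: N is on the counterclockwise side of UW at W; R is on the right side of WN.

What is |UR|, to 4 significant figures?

62.93

U is at the origin; UW runs at 39.2° with length 34.8, so W = 34.8·(cos 39.2°, sin 39.2°) = (26.97, 21.99). ∠UWN = 136.6°, so WN runs at 39.2° + (180° − 136.6°) = 82.60° from the x-axis; with |WN| = 25.1, N = W + 25.1·(cos 82.60°, sin 82.60°) = (30.20, 46.89). WN ⟂ NR; with |NR| = 13.8 on the right of WN, R = N + 13.8·(0.9917, -0.1288) = (43.89, 45.11). Then |UR| = |R − U| = 62.93.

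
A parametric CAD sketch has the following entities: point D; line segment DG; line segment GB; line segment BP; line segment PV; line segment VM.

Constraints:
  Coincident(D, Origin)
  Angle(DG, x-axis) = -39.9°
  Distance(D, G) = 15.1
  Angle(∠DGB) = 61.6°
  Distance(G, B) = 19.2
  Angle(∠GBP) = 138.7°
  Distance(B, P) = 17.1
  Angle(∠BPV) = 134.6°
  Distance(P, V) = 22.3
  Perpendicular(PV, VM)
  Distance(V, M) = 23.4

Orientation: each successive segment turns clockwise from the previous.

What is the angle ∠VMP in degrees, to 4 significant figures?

43.62°

D is at the origin; DG runs at -39.9° with length 15.1, so G = (11.58, -9.686). ∠DGB = 61.6° gives GB at -158.3° from the x-axis; with |GB| = 19.2, B = (-6.255, -16.79). ∠GBP = 138.7° gives BP at 160.4° from the x-axis; with |BP| = 17.1, P = (-22.36, -11.05). ∠BPV = 134.6° gives PV at 115.0° from the x-axis; with |PV| = 22.3, V = (-31.79, 9.162). PV is perpendicular to VM, so VM runs at 25.00°; with |VM| = 23.4, M = (-10.58, 19.05). Then cos ∠VMP = MV·MP / (|MV||MP|), giving 43.62°.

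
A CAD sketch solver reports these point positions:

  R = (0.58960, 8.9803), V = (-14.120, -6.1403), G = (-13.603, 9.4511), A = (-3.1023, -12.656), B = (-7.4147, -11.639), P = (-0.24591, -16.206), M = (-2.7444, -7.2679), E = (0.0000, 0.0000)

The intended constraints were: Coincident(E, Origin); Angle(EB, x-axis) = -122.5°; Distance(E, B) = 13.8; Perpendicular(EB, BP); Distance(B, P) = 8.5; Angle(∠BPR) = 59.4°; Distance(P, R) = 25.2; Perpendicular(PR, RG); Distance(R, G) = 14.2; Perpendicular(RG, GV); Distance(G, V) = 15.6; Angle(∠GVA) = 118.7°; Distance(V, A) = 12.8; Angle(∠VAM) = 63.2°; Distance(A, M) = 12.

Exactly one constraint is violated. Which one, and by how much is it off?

Distance(A, M) = 12 — off by 6.60.

E = (0.00, 0.00) ✓; EB at -122.5° ✓; |EB| = 13.80 ✓; ∠(EB, BP) = 90.00° ✓; |BP| = 8.500 ✓; ∠BPR = 59.40° ✓; |PR| = 25.20 ✓; ∠(PR, RG) = 90.00° ✓; |RG| = 14.20 ✓; ∠(RG, GV) = 90.00° ✓; |GV| = 15.60 ✓; ∠GVA = 118.7° ✓; |VA| = 12.80 ✓; ∠VAM = 63.20° ✓; |AM| = 5.400 ✗.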